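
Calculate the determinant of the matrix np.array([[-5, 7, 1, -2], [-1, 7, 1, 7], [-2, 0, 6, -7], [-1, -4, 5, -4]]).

The determinant is -984.

Expand along row 3 (it has 1 zero):
  + (-2) · M_31   where M_31 = det([7 1 -2; 7 1 7; -4 5 -4]) = -351
  + (6) · M_33   where M_33 = det([-5 7 -2; -1 7 7; -1 -4 -4]) = -99
  − (-7) · M_34   where M_34 = det([-5 7 1; -1 7 1; -1 -4 5]) = -156
det = (+1)·(-2)·(-351) + (+1)·(6)·(-99) + (-1)·(-7)·(-156) = -984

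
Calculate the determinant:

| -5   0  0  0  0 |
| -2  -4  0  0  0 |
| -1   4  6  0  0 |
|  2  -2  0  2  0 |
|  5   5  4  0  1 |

The determinant is 240.

The matrix is lower triangular, so the determinant is the product of the diagonal entries:
det = (-5) · (-4) · (6) · (2) · (1) = 240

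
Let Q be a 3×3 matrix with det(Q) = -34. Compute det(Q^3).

-39304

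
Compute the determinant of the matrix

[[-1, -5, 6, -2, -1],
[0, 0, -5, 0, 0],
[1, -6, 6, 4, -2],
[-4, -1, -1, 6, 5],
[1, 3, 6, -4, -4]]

The determinant is -2940.

Expand along row 2 (it has 4 zeros):
  − (-5) · M_23   where M_23 = det([-1 -5 -2 -1; 1 -6 4 -2; -4 -1 6 5; 1 3 -4 -4]) = -588
det = (-1)·(-5)·(-588) = -2940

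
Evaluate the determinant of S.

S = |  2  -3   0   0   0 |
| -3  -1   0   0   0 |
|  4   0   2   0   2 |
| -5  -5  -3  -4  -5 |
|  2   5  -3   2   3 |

S is block lower-triangular with a 2×2 block and a 3×3 block on the diagonal, so its determinant equals the product of the determinants of the diagonal blocks.
det of the 2×2 block = -11
det of the 3×3 block = -40
det = (-11)·(-40) = 440

440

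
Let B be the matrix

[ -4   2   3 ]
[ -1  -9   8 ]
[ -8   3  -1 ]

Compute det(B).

Expand along row 1:
  + (-4) · |-9 8; 3 -1| = (-4)·(9 − 24) = 60
  − 2 · |-1 8; -8 -1| = −2·(1 − (-64)) = -130
  + 3 · |-1 -9; -8 3| = 3·(-3 − 72) = -225
Sum: (60) + (-130) + (-225) = -295

-295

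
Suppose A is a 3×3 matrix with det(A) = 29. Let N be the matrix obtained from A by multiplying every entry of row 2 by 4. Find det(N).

det(N) = 116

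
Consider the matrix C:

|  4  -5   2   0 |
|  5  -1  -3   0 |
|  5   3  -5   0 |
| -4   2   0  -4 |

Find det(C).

Expand along column 4 (it has 3 zeros):
  + (-4) · M_44   where M_44 = det([4 -5 2; 5 -1 -3; 5 3 -5]) = 46
det = (+1)·(-4)·(46) = -184

|C| = -184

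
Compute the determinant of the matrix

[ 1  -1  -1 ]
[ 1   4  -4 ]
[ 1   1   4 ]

Expand along column 1:
  + 1 · |4 -4; 1 4| = 1·(16 − (-4)) = 20
  − 1 · |-1 -1; 1 4| = −1·(-4 − (-1)) = 3
  + 1 · |-1 -1; 4 -4| = 1·(4 − (-4)) = 8
Sum: (20) + (3) + (8) = 31

31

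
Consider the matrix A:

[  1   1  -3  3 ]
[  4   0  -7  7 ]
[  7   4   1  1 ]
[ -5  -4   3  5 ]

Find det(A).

-670

Expand along row 2 (it has 1 zero):
  − (4) · M_21   where M_21 = det([1 -3 3; 4 1 1; -4 3 5]) = 122
  − (-7) · M_23   where M_23 = det([1 1 3; 7 4 1; -5 -4 5]) = -40
  + (7) · M_24   where M_24 = det([1 1 -3; 7 4 1; -5 -4 3]) = 14
det = (-1)·(4)·(122) + (-1)·(-7)·(-40) + (+1)·(7)·(14) = -670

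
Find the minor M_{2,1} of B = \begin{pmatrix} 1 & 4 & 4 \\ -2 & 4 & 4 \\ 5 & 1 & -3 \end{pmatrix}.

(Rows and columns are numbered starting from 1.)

Delete row 2 and column 1; the remaining 2×2 submatrix is [4 4; 1 -3].
Its determinant is 4·(-3) − 4·1 = -16.

-16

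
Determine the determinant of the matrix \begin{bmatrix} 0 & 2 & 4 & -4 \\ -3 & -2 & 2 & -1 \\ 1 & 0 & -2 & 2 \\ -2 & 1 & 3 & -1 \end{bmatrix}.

6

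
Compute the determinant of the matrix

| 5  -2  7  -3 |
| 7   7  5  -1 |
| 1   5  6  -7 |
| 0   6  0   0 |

Expand along row 4 (it has 3 zeros):
  + (6) · M_42   where M_42 = det([5 7 -3; 7 5 -1; 1 6 -7]) = 80
det = (+1)·(6)·(80) = 480

The determinant is 480.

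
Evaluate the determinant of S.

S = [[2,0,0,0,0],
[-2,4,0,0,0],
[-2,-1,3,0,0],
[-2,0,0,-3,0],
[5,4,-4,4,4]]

S is lower triangular, so det(S) is the product of the diagonal entries:
det = (2) · (4) · (3) · (-3) · (4) = -288

The determinant is -288.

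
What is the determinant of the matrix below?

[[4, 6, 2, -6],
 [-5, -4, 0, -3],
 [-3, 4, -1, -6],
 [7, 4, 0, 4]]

150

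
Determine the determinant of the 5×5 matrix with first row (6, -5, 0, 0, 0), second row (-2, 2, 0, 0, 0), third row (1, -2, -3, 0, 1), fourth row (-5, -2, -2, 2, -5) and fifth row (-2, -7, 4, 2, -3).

-48

The matrix is block lower-triangular with a 2×2 block and a 3×3 block on the diagonal, so its determinant equals the product of the determinants of the diagonal blocks.
det of the 2×2 block = 2
det of the 3×3 block = -24
det = (2)·(-24) = -48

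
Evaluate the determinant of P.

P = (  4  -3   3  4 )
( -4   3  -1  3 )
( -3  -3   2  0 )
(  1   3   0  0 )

Expand along row 4 (it has 2 zeros):
  − (1) · M_41   where M_41 = det([-3 3 4; 3 -1 3; -3 2 0]) = 3
  + (3) · M_42   where M_42 = det([4 3 4; -4 -1 3; -3 2 0]) = -95
det = (-1)·(1)·(3) + (+1)·(3)·(-95) = -288

-288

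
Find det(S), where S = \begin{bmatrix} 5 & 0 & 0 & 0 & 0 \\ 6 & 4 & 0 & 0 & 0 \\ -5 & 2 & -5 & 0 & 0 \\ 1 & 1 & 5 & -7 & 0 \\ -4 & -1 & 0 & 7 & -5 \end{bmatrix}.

-3500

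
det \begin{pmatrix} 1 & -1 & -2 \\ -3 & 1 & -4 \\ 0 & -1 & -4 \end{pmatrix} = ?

Expand along column 1:
  + 1 · |1 -4; -1 -4| = 1·(-4 − 4) = -8
  − (-3) · |-1 -2; -1 -4| = −(-3)·(4 − 2) = 6
Sum: (-8) + (6) = -2

-2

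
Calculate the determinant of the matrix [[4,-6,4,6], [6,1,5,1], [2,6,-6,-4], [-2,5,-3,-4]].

The determinant is -164.

Expand along row 1:
  + (4) · M_11   where M_11 = det([1 5 1; 6 -6 -4; 5 -3 -4]) = 44
  − (-6) · M_12   where M_12 = det([6 5 1; 2 -6 -4; -2 -3 -4]) = 134
  + (4) · M_13   where M_13 = det([6 1 1; 2 6 -4; -2 5 -4]) = 14
  − (6) · M_14   where M_14 = det([6 1 5; 2 6 -6; -2 5 -3]) = 200
det = (+1)·(4)·(44) + (-1)·(-6)·(134) + (+1)·(4)·(14) + (-1)·(6)·(200) = -164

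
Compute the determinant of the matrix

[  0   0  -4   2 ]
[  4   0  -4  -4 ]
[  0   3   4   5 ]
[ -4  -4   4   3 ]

Expand along row 1 (it has 2 zeros):
  + (-4) · M_13   where M_13 = det([4 0 -4; 0 3 5; -4 -4 3]) = 68
  − (2) · M_14   where M_14 = det([4 0 -4; 0 3 4; -4 -4 4]) = 64
det = (+1)·(-4)·(68) + (-1)·(2)·(64) = -400

The determinant is -400.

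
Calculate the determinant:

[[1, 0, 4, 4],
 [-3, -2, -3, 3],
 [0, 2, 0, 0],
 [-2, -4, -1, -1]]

Expand along row 3 (it has 3 zeros):
  − (2) · M_32   where M_32 = det([1 4 4; -3 -3 3; -2 -1 -1]) = -42
det = (-1)·(2)·(-42) = 84

The determinant is 84.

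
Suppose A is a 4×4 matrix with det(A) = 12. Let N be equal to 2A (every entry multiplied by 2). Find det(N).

det(N) = 192

For a 4×4 matrix, det(2A) = 2^4·det(A) = 16·det(A).
det(N) = (16)·(12) = 192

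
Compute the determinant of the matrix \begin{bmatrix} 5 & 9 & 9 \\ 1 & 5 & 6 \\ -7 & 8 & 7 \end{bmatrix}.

-119

Expand along column 1:
  + 5 · |5 6; 8 7| = 5·(35 − 48) = -65
  − 1 · |9 9; 8 7| = −1·(63 − 72) = 9
  + (-7) · |9 9; 5 6| = (-7)·(54 − 45) = -63
Sum: (-65) + (9) + (-63) = -119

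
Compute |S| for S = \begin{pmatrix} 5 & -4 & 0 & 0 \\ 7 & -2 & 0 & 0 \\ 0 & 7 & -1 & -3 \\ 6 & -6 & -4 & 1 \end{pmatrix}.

|S| = -234

S is block lower-triangular with a 2×2 block and a 2×2 block on the diagonal, so its determinant equals the product of the determinants of the diagonal blocks.
det of the 2×2 block = 18
det of the 2×2 block = -13
det = (18)·(-13) = -234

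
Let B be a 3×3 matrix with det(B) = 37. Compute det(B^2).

1369

det(B^2) = (det B)^2 = (37)^2 = 1369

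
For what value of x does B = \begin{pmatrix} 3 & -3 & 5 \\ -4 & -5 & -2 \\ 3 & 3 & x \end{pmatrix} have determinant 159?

x = -4

Expanding along the column containing x, det(B) is linear in x: det(B) = (-27)·x + (51).
Set (-27)·x + (51) = 159  ⇒  (-27)·x = 108  ⇒  x = -4.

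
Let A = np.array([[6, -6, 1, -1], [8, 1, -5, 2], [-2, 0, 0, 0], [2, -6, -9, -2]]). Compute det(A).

det(A) = 278

Expand along row 3 (it has 3 zeros):
  + (-2) · M_31   where M_31 = det([-6 1 -1; 1 -5 2; -6 -9 -2]) = -139
det = (+1)·(-2)·(-139) = 278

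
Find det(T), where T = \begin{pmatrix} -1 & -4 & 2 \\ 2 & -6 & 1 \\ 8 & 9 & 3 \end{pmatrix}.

Expand along row 1:
  + (-1) · |-6 1; 9 3| = (-1)·(-18 − 9) = 27
  − (-4) · |2 1; 8 3| = −(-4)·(6 − 8) = -8
  + 2 · |2 -6; 8 9| = 2·(18 − (-48)) = 132
Sum: (27) + (-8) + (132) = 151

The determinant is 151.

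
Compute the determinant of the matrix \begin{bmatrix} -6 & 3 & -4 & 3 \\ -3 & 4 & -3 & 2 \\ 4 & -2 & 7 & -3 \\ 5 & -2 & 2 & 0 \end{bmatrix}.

The determinant is -139.

Expand along row 4 (it has 1 zero):
  − (5) · M_41   where M_41 = det([3 -4 3; 4 -3 2; -2 7 -3]) = 19
  + (-2) · M_42   where M_42 = det([-6 -4 3; -3 -3 2; 4 7 -3]) = 7
  − (2) · M_43   where M_43 = det([-6 3 3; -3 4 2; 4 -2 -3]) = 15
det = (-1)·(5)·(19) + (+1)·(-2)·(7) + (-1)·(2)·(15) = -139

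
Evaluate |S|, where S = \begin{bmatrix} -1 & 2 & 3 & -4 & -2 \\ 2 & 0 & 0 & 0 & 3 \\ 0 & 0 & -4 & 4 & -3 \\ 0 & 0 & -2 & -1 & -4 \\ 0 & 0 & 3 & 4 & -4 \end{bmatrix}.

The determinant is 580.

S is block upper-triangular with a 2×2 block and a 3×3 block on the diagonal, so its determinant equals the product of the determinants of the diagonal blocks.
det of the 2×2 block = -4
det of the 3×3 block = -145
det = (-4)·(-145) = 580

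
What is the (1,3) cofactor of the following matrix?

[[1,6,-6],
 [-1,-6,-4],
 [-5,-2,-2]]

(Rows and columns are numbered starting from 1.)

-28

Delete row 1 and column 3; the remaining 2×2 submatrix is [-1 -6; -5 -2].
Its determinant is (-1)·(-2) − (-6)·(-5) = -28.
The cofactor carries sign (−1)^(1+3) = +1, so C_{1,3} = +(-28) = -28.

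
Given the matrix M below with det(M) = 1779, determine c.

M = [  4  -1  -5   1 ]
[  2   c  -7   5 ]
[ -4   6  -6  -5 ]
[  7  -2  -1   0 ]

c = 6

Expanding along the row containing c, det(M) is linear in c: det(M) = (201)·c + (573).
Set (201)·c + (573) = 1779  ⇒  (201)·c = 1206  ⇒  c = 6.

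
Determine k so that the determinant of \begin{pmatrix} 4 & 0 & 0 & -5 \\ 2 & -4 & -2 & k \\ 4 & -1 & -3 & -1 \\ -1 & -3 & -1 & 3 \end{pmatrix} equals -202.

Expanding along the column containing k, det(A) is linear in k: det(A) = (-32)·k + (22).
Set (-32)·k + (22) = -202  ⇒  (-32)·k = -224  ⇒  k = 7.

7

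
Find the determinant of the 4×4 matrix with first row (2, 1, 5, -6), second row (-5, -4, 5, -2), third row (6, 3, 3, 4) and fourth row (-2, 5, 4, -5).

2370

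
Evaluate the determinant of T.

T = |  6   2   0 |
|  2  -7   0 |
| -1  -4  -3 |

Expand along column 3:
  + (-3) · |6 2; 2 -7| = (-3)·(-42 − 4) = 138

det(T) = 138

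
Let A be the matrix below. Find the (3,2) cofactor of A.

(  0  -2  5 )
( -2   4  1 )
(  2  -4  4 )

The cofactor is -10.

Delete row 3 and column 2; the remaining 2×2 submatrix is [0 5; -2 1].
Its determinant is 0·1 − 5·(-2) = 10.
The cofactor carries sign (−1)^(3+2) = −1, so C_{3,2} = −(10) = -10.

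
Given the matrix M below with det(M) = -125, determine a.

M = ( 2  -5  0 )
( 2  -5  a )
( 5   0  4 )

5

Expanding along the row containing a, det(M) is linear in a: det(M) = (-25)·a + (0).
Set (-25)·a + (0) = -125  ⇒  (-25)·a = -125  ⇒  a = 5.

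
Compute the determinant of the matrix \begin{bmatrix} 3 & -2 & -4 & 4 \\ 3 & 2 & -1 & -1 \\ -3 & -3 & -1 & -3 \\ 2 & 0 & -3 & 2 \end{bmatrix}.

-99

Expand along row 4 (it has 1 zero):
  − (2) · M_41   where M_41 = det([-2 -4 4; 2 -1 -1; -3 -1 -3]) = -60
  − (-3) · M_43   where M_43 = det([3 -2 4; 3 2 -1; -3 -3 -3]) = -63
  + (2) · M_44   where M_44 = det([3 -2 -4; 3 2 -1; -3 -3 -1]) = -15
det = (-1)·(2)·(-60) + (-1)·(-3)·(-63) + (+1)·(2)·(-15) = -99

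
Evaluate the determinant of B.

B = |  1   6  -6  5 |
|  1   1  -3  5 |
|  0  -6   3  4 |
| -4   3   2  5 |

Expand along row 3 (it has 1 zero):
  − (-6) · M_32   where M_32 = det([1 -6 5; 1 -3 5; -4 2 5]) = 75
  + (3) · M_33   where M_33 = det([1 6 5; 1 1 5; -4 3 5]) = -125
  − (4) · M_34   where M_34 = det([1 6 -6; 1 1 -3; -4 3 2]) = 29
det = (-1)·(-6)·(75) + (+1)·(3)·(-125) + (-1)·(4)·(29) = -41

det(B) = -41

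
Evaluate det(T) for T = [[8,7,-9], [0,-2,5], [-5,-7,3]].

147

Expand along column 1:
  + 8 · |-2 5; -7 3| = 8·(-6 − (-35)) = 232
  + (-5) · |7 -9; -2 5| = (-5)·(35 − 18) = -85
Sum: (232) + (-85) = 147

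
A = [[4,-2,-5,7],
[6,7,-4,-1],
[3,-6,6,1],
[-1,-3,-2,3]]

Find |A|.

Expand along row 1:
  + (4) · M_11   where M_11 = det([7 -4 -1; -6 6 1; -3 -2 3]) = 50
  − (-2) · M_12   where M_12 = det([6 -4 -1; 3 6 1; -1 -2 3]) = 160
  + (-5) · M_13   where M_13 = det([6 7 -1; 3 -6 1; -1 -3 3]) = -145
  − (7) · M_14   where M_14 = det([6 7 -4; 3 -6 6; -1 -3 -2]) = 240
det = (+1)·(4)·(50) + (-1)·(-2)·(160) + (+1)·(-5)·(-145) + (-1)·(7)·(240) = -435

det(A) = -435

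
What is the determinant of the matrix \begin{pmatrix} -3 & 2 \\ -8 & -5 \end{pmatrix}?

det = (-3)·(-5) − 2·(-8) = 15 − (-16) = 31

31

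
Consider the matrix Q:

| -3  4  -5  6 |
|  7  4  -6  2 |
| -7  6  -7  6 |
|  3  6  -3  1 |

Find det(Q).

Expand along row 1:
  + (-3) · M_11   where M_11 = det([4 -6 2; 6 -7 6; 6 -3 1]) = -88
  − (4) · M_12   where M_12 = det([7 -6 2; -7 -7 6; 3 -3 1]) = 11
  + (-5) · M_13   where M_13 = det([7 4 2; -7 6 6; 3 6 1]) = -230
  − (6) · M_14   where M_14 = det([7 4 -6; -7 6 -7; 3 6 -3]) = 360
det = (+1)·(-3)·(-88) + (-1)·(4)·(11) + (+1)·(-5)·(-230) + (-1)·(6)·(360) = -790

|Q| = -790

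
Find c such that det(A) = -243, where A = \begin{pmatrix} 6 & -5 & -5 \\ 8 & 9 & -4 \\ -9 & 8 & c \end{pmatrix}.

Expanding along the column containing c, det(A) is linear in c: det(A) = (94)·c + (-713).
Set (94)·c + (-713) = -243  ⇒  (94)·c = 470  ⇒  c = 5.

c = 5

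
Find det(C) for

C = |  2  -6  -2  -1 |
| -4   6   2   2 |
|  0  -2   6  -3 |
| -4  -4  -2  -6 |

664

Expand along row 3 (it has 1 zero):
  − (-2) · M_32   where M_32 = det([2 -2 -1; -4 2 2; -4 -2 -6]) = 32
  + (6) · M_33   where M_33 = det([2 -6 -1; -4 6 2; -4 -4 -6]) = 96
  − (-3) · M_34   where M_34 = det([2 -6 -2; -4 6 2; -4 -4 -2]) = 8
det = (-1)·(-2)·(32) + (+1)·(6)·(96) + (-1)·(-3)·(8) = 664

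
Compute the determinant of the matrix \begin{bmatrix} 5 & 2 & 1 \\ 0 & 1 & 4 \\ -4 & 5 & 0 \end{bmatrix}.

Expand along row 2:
  + 1 · |5 1; -4 0| = 1·(0 − (-4)) = 4
  − 4 · |5 2; -4 5| = −4·(25 − (-8)) = -132
Sum: (4) + (-132) = -128

The determinant is -128.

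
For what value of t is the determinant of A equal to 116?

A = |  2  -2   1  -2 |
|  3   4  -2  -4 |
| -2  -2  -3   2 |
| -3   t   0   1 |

t = 5

Expanding along the column containing t, det(A) is linear in t: det(A) = (-4)·t + (136).
Set (-4)·t + (136) = 116  ⇒  (-4)·t = -20  ⇒  t = 5.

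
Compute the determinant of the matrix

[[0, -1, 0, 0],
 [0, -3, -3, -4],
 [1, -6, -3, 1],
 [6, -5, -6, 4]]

The determinant is -54.

Expand along row 1 (it has 3 zeros):
  − (-1) · M_12   where M_12 = det([0 -3 -4; 1 -3 1; 6 -6 4]) = -54
det = (-1)·(-1)·(-54) = -54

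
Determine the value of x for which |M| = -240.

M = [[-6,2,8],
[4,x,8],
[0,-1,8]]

x = 2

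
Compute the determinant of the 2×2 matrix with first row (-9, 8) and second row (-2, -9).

det = (-9)·(-9) − 8·(-2) = 81 − (-16) = 97

97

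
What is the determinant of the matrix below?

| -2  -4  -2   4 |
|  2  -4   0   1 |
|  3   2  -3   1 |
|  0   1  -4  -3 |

496

Expand along row 2 (it has 1 zero):
  − (2) · M_21   where M_21 = det([-4 -2 4; 2 -3 1; 1 -4 -3]) = -86
  + (-4) · M_22   where M_22 = det([-2 -2 4; 3 -3 1; 0 -4 -3]) = -92
  + (1) · M_24   where M_24 = det([-2 -4 -2; 3 2 -3; 0 1 -4]) = -44
det = (-1)·(2)·(-86) + (+1)·(-4)·(-92) + (+1)·(1)·(-44) = 496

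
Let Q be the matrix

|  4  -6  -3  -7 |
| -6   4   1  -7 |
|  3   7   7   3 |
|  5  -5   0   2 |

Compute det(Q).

Expand along row 4 (it has 1 zero):
  − (5) · M_41   where M_41 = det([-6 -3 -7; 4 1 -7; 7 7 3]) = -276
  + (-5) · M_42   where M_42 = det([4 -3 -7; -6 1 -7; 3 7 3]) = 532
  + (2) · M_44   where M_44 = det([4 -6 -3; -6 4 1; 3 7 7]) = -24
det = (-1)·(5)·(-276) + (+1)·(-5)·(532) + (+1)·(2)·(-24) = -1328

-1328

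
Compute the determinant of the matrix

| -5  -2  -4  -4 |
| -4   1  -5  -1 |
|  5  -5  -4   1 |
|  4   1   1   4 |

119

Expand along row 1:
  + (-5) · M_11   where M_11 = det([1 -5 -1; -5 -4 1; 1 1 4]) = -121
  − (-2) · M_12   where M_12 = det([-4 -5 -1; 5 -4 1; 4 1 4]) = 127
  + (-4) · M_13   where M_13 = det([-4 1 -1; 5 -5 1; 4 1 4]) = 43
  − (-4) · M_14   where M_14 = det([-4 1 -5; 5 -5 -4; 4 1 1]) = -142
det = (+1)·(-5)·(-121) + (-1)·(-2)·(127) + (+1)·(-4)·(43) + (-1)·(-4)·(-142) = 119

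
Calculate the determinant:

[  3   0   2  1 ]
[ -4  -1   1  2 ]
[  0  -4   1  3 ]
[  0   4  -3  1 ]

Expand along column 1 (it has 2 zeros):
  + (3) · M_11   where M_11 = det([-1 1 2; -4 1 3; 4 -3 1]) = 22
  − (-4) · M_21   where M_21 = det([0 2 1; -4 1 3; 4 -3 1]) = 40
det = (+1)·(3)·(22) + (-1)·(-4)·(40) = 226

226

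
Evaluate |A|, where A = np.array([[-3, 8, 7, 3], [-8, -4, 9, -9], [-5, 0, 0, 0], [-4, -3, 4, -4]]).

Expand along row 3 (it has 3 zeros):
  + (-5) · M_31   where M_31 = det([8 7 3; -4 9 -9; -3 4 -4]) = 110
det = (+1)·(-5)·(110) = -550

The determinant is -550.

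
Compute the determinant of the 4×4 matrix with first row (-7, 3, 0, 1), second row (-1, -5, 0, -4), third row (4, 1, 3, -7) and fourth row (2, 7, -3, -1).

The determinant is -1734.

Expand along column 3 (it has 2 zeros):
  + (3) · M_33   where M_33 = det([-7 3 1; -1 -5 -4; 2 7 -1]) = -255
  − (-3) · M_43   where M_43 = det([-7 3 1; -1 -5 -4; 4 1 -7]) = -323
det = (+1)·(3)·(-255) + (-1)·(-3)·(-323) = -1734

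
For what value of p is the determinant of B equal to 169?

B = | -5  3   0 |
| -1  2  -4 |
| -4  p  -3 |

Expanding along the row containing p, det(B) is linear in p: det(B) = (-20)·p + (69).
Set (-20)·p + (69) = 169  ⇒  (-20)·p = 100  ⇒  p = -5.

p = -5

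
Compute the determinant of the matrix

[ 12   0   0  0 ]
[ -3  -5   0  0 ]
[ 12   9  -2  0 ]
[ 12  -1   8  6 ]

The matrix is lower triangular, so the determinant is the product of the diagonal entries:
det = (12) · (-5) · (-2) · (6) = 720

720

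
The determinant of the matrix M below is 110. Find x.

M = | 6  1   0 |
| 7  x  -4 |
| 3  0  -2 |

-9

Expanding along the row containing x, det(M) is linear in x: det(M) = (-12)·x + (2).
Set (-12)·x + (2) = 110  ⇒  (-12)·x = 108  ⇒  x = -9.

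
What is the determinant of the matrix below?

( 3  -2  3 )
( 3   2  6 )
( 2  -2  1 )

-6

Expand along row 1:
  + 3 · |2 6; -2 1| = 3·(2 − (-12)) = 42
  − (-2) · |3 6; 2 1| = −(-2)·(3 − 12) = -18
  + 3 · |3 2; 2 -2| = 3·(-6 − 4) = -30
Sum: (42) + (-18) + (-30) = -6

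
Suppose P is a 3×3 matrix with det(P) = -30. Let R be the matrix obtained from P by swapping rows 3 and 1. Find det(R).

Swapping two rows multiplies the determinant by −1.
det(R) = (-1)·(-30) = 30

The determinant is 30.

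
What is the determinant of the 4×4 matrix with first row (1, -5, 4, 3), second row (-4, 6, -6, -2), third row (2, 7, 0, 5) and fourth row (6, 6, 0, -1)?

-122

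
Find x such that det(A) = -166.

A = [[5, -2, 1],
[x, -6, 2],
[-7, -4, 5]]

Expanding along the row containing x, det(A) is linear in x: det(A) = (6)·x + (-124).
Set (6)·x + (-124) = -166  ⇒  (6)·x = -42  ⇒  x = -7.

x = -7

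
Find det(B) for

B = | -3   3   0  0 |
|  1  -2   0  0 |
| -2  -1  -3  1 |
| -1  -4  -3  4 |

-27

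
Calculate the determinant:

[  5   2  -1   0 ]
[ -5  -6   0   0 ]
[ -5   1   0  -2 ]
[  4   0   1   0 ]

Expand along column 4 (it has 3 zeros):
  − (-2) · M_34   where M_34 = det([5 2 -1; -5 -6 0; 4 0 1]) = -44
det = (-1)·(-2)·(-44) = -88

The determinant is -88.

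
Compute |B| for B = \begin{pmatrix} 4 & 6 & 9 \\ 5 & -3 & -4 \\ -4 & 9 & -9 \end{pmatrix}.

915

Expand along row 1:
  + 4 · |-3 -4; 9 -9| = 4·(27 − (-36)) = 252
  − 6 · |5 -4; -4 -9| = −6·(-45 − 16) = 366
  + 9 · |5 -3; -4 9| = 9·(45 − 12) = 297
Sum: (252) + (366) + (297) = 915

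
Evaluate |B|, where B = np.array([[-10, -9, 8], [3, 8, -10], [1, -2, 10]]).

-352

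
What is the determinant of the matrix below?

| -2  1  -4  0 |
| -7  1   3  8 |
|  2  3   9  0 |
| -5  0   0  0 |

-840

Expand along row 4 (it has 3 zeros):
  − (-5) · M_41   where M_41 = det([1 -4 0; 1 3 8; 3 9 0]) = -168
det = (-1)·(-5)·(-168) = -840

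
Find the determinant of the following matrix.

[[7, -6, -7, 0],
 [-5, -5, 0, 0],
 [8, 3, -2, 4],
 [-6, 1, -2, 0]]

The determinant is -1500.

Expand along column 4 (it has 3 zeros):
  − (4) · M_34   where M_34 = det([7 -6 -7; -5 -5 0; -6 1 -2]) = 375
det = (-1)·(4)·(375) = -1500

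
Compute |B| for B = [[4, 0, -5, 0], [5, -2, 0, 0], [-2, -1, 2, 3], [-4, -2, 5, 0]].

Expand along column 4 (it has 3 zeros):
  − (3) · M_34   where M_34 = det([4 0 -5; 5 -2 0; -4 -2 5]) = 50
det = (-1)·(3)·(50) = -150

det(B) = -150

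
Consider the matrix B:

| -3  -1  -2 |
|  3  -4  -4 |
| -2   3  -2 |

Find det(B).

Expand along column 1:
  + (-3) · |-4 -4; 3 -2| = (-3)·(8 − (-12)) = -60
  − 3 · |-1 -2; 3 -2| = −3·(2 − (-6)) = -24
  + (-2) · |-1 -2; -4 -4| = (-2)·(4 − 8) = 8
Sum: (-60) + (-24) + (8) = -76

det(B) = -76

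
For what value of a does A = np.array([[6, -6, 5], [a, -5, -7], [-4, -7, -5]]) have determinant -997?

Expanding along the column containing a, det(A) is linear in a: det(A) = (-65)·a + (-412).
Set (-65)·a + (-412) = -997  ⇒  (-65)·a = -585  ⇒  a = 9.

9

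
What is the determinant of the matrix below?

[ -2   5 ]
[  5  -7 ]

-11

det = (-2)·(-7) − 5·5 = 14 − 25 = -11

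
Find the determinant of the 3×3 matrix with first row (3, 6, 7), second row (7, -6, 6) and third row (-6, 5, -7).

Expand along row 1:
  + 3 · |-6 6; 5 -7| = 3·(42 − 30) = 36
  − 6 · |7 6; -6 -7| = −6·(-49 − (-36)) = 78
  + 7 · |7 -6; -6 5| = 7·(35 − 36) = -7
Sum: (36) + (78) + (-7) = 107

The determinant is 107.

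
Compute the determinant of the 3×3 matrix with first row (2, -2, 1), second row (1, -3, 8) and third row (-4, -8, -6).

The determinant is 196.

Expand along column 1:
  + 2 · |-3 8; -8 -6| = 2·(18 − (-64)) = 164
  − 1 · |-2 1; -8 -6| = −1·(12 − (-8)) = -20
  + (-4) · |-2 1; -3 8| = (-4)·(-16 − (-3)) = 52
Sum: (164) + (-20) + (52) = 196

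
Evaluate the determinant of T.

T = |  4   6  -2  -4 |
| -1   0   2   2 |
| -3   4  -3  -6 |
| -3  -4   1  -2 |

Expand along row 2 (it has 1 zero):
  − (-1) · M_21   where M_21 = det([6 -2 -4; 4 -3 -6; -4 1 -2]) = 40
  − (2) · M_23   where M_23 = det([4 6 -4; -3 4 -6; -3 -4 -2]) = -152
  + (2) · M_24   where M_24 = det([4 6 -2; -3 4 -3; -3 -4 1]) = -8
det = (-1)·(-1)·(40) + (-1)·(2)·(-152) + (+1)·(2)·(-8) = 328

The determinant is 328.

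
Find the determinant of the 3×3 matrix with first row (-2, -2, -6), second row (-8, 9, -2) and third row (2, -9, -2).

Expand along row 1:
  + (-2) · |9 -2; -9 -2| = (-2)·(-18 − 18) = 72
  − (-2) · |-8 -2; 2 -2| = −(-2)·(16 − (-4)) = 40
  + (-6) · |-8 9; 2 -9| = (-6)·(72 − 18) = -324
Sum: (72) + (40) + (-324) = -212

-212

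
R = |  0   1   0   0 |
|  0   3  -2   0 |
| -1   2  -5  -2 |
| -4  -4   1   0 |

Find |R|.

|R| = 16

Expand along row 1 (it has 3 zeros):
  − (1) · M_12   where M_12 = det([0 -2 0; -1 -5 -2; -4 1 0]) = -16
det = (-1)·(1)·(-16) = 16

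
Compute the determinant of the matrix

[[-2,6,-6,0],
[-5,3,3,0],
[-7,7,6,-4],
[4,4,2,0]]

1344

Expand along column 4 (it has 3 zeros):
  − (-4) · M_34   where M_34 = det([-2 6 -6; -5 3 3; 4 4 2]) = 336
det = (-1)·(-4)·(336) = 1344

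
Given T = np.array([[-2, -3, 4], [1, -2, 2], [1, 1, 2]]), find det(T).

|T| = 24

Expand along column 1:
  + (-2) · |-2 2; 1 2| = (-2)·(-4 − 2) = 12
  − 1 · |-3 4; 1 2| = −1·(-6 − 4) = 10
  + 1 · |-3 4; -2 2| = 1·(-6 − (-8)) = 2
Sum: (12) + (10) + (2) = 24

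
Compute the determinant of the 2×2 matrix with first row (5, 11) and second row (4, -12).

det = 5·(-12) − 11·4 = -60 − 44 = -104

The determinant is -104.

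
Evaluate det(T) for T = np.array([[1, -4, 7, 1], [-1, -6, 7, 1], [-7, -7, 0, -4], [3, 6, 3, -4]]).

det(T) = -288

Expand along row 3 (it has 1 zero):
  + (-7) · M_31   where M_31 = det([-4 7 1; -6 7 1; 6 3 -4]) = -62
  − (-7) · M_32   where M_32 = det([1 7 1; -1 7 1; 3 3 -4]) = -62
  − (-4) · M_34   where M_34 = det([1 -4 7; -1 -6 7; 3 6 3]) = -72
det = (+1)·(-7)·(-62) + (-1)·(-7)·(-62) + (-1)·(-4)·(-72) = -288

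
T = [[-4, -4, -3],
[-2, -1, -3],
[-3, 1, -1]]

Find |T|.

|T| = -29

Expand along row 1:
  + (-4) · |-1 -3; 1 -1| = (-4)·(1 − (-3)) = -16
  − (-4) · |-2 -3; -3 -1| = −(-4)·(2 − 9) = -28
  + (-3) · |-2 -1; -3 1| = (-3)·(-2 − 3) = 15
Sum: (-16) + (-28) + (15) = -29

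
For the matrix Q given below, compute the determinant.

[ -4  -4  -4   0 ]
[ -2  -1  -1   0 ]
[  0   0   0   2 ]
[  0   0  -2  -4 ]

-16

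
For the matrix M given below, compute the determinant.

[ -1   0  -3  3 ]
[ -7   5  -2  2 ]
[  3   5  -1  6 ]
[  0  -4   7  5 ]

Expand along row 1 (it has 1 zero):
  + (-1) · M_11   where M_11 = det([5 -2 2; 5 -1 6; -4 7 5]) = -75
  + (-3) · M_13   where M_13 = det([-7 5 2; 3 5 6; 0 -4 5]) = -442
  − (3) · M_14   where M_14 = det([-7 5 -2; 3 5 -1; 0 -4 7]) = -298
det = (+1)·(-1)·(-75) + (+1)·(-3)·(-442) + (-1)·(3)·(-298) = 2295

det(M) = 2295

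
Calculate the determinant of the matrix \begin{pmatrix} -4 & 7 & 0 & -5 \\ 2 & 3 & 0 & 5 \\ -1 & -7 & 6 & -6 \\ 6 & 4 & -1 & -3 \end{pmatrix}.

Expand along column 3 (it has 2 zeros):
  + (6) · M_33   where M_33 = det([-4 7 -5; 2 3 5; 6 4 -3]) = 418
  − (-1) · M_43   where M_43 = det([-4 7 -5; 2 3 5; -1 -7 -6]) = 36
det = (+1)·(6)·(418) + (-1)·(-1)·(36) = 2544

2544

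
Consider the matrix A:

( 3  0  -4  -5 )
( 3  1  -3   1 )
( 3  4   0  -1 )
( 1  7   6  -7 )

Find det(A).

Expand along row 1 (it has 1 zero):
  + (3) · M_11   where M_11 = det([1 -3 1; 4 0 -1; 7 6 -7]) = -33
  + (-4) · M_13   where M_13 = det([3 1 1; 3 4 -1; 1 7 -7]) = -26
  − (-5) · M_14   where M_14 = det([3 1 -3; 3 4 0; 1 7 6]) = 3
det = (+1)·(3)·(-33) + (+1)·(-4)·(-26) + (-1)·(-5)·(3) = 20

20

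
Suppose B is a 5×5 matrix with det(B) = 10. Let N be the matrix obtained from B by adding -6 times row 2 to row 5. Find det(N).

|N| = 10

Adding a multiple of one row to another leaves the determinant unchanged.
det(N) = (1)·(10) = 10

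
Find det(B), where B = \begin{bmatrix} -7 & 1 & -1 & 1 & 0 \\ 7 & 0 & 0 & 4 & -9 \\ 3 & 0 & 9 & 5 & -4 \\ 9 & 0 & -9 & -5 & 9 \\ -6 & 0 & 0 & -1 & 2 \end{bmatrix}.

det(B) = 657

Expand along column 2 (it has 4 zeros):
  − (1) · M_12   where M_12 = det([7 0 4 -9; 3 9 5 -4; 9 -9 -5 9; -6 0 -1 2]) = -657
det = (-1)·(1)·(-657) = 657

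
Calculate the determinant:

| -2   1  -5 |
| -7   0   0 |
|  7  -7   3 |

-224

Expand along row 2:
  − (-7) · |1 -5; -7 3| = −(-7)·(3 − 35) = -224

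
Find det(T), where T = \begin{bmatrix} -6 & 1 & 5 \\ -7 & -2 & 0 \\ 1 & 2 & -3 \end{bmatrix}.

det(T) = -117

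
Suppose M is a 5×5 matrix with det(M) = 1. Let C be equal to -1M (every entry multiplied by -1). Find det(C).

-1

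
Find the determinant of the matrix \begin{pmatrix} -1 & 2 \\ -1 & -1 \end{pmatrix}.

The determinant is 3.

det = (-1)·(-1) − 2·(-1) = 1 − (-2) = 3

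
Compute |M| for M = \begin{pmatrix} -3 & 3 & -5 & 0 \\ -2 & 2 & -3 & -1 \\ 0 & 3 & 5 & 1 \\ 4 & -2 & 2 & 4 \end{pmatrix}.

Expand along row 1 (it has 1 zero):
  + (-3) · M_11   where M_11 = det([2 -3 -1; 3 5 1; -2 2 4]) = 62
  − (3) · M_12   where M_12 = det([-2 -3 -1; 0 5 1; 4 2 4]) = -28
  + (-5) · M_13   where M_13 = det([-2 2 -1; 0 3 1; 4 -2 4]) = -8
det = (+1)·(-3)·(62) + (-1)·(3)·(-28) + (+1)·(-5)·(-8) = -62

-62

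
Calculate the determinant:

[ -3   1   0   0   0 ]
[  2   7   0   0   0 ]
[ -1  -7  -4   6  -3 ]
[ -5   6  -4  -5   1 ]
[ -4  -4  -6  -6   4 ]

The matrix is block lower-triangular with a 2×2 block and a 3×3 block on the diagonal, so its determinant equals the product of the determinants of the diagonal blocks.
det of the 2×2 block = -23
det of the 3×3 block = 134
det = (-23)·(134) = -3082

The determinant is -3082.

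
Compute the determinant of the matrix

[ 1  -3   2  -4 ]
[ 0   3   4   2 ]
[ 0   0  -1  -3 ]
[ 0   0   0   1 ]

-3

The matrix is upper triangular, so the determinant is the product of the diagonal entries:
det = (1) · (3) · (-1) · (1) = -3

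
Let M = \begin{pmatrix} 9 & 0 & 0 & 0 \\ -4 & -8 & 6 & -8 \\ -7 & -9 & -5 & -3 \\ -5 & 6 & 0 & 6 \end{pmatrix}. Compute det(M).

1944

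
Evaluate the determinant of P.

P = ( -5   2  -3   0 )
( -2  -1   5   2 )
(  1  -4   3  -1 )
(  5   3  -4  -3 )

230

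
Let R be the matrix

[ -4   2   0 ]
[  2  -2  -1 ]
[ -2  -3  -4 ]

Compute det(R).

|R| = 0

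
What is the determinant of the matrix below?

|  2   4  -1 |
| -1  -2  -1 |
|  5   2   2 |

Expand along row 1:
  + 2 · |-2 -1; 2 2| = 2·(-4 − (-2)) = -4
  − 4 · |-1 -1; 5 2| = −4·(-2 − (-5)) = -12
  + (-1) · |-1 -2; 5 2| = (-1)·(-2 − (-10)) = -8
Sum: (-4) + (-12) + (-8) = -24

The determinant is -24.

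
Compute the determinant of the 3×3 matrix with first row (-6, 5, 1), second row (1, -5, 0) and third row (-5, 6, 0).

Expand along column 3:
  + 1 · |1 -5; -5 6| = 1·(6 − 25) = -19

-19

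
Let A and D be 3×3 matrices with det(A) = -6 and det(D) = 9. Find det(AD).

-54

det(AD) = det(A)·det(D) = (-6)·(9) = -54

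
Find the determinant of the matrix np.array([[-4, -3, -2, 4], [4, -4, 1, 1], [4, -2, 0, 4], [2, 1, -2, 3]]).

196

Expand along row 3 (it has 1 zero):
  + (4) · M_31   where M_31 = det([-3 -2 4; -4 1 1; 1 -2 3]) = -13
  − (-2) · M_32   where M_32 = det([-4 -2 4; 4 1 1; 2 -2 3]) = -40
  − (4) · M_34   where M_34 = det([-4 -3 -2; 4 -4 1; 2 1 -2]) = -82
det = (+1)·(4)·(-13) + (-1)·(-2)·(-40) + (-1)·(4)·(-82) = 196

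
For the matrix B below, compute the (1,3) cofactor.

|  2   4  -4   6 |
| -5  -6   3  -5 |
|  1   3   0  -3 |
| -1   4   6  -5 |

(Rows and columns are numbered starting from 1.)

-68

Delete row 1 and column 3; the remaining 3×3 submatrix is [-5 -6 -5; 1 3 -3; -1 4 -5].
Its determinant is -68.
The cofactor carries sign (−1)^(1+3) = +1, so C_{1,3} = +(-68) = -68.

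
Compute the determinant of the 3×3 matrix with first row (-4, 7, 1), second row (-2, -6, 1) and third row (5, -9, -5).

Expand along row 1:
  + (-4) · |-6 1; -9 -5| = (-4)·(30 − (-9)) = -156
  − 7 · |-2 1; 5 -5| = −7·(10 − 5) = -35
  + 1 · |-2 -6; 5 -9| = 1·(18 − (-30)) = 48
Sum: (-156) + (-35) + (48) = -143

-143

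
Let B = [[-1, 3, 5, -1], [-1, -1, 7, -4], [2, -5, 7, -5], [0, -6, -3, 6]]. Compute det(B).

Expand along row 4 (it has 1 zero):
  + (-6) · M_42   where M_42 = det([-1 5 -1; -1 7 -4; 2 7 -5]) = -37
  − (-3) · M_43   where M_43 = det([-1 3 -1; -1 -1 -4; 2 -5 -5]) = -31
  + (6) · M_44   where M_44 = det([-1 3 5; -1 -1 7; 2 -5 7]) = 70
det = (+1)·(-6)·(-37) + (-1)·(-3)·(-31) + (+1)·(6)·(70) = 549

549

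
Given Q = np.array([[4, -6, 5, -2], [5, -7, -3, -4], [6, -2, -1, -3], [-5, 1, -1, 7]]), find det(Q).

Expand along row 1:
  + (4) · M_11   where M_11 = det([-7 -3 -4; -2 -1 -3; 1 -1 7]) = 25
  − (-6) · M_12   where M_12 = det([5 -3 -4; 6 -1 -3; -5 -1 7]) = 75
  + (5) · M_13   where M_13 = det([5 -7 -4; 6 -2 -3; -5 1 7]) = 150
  − (-2) · M_14   where M_14 = det([5 -7 -3; 6 -2 -1; -5 1 -1]) = -50
det = (+1)·(4)·(25) + (-1)·(-6)·(75) + (+1)·(5)·(150) + (-1)·(-2)·(-50) = 1200

det(Q) = 1200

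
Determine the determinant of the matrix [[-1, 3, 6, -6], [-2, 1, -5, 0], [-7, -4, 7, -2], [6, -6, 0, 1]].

-2030

Expand along row 2 (it has 1 zero):
  − (-2) · M_21   where M_21 = det([3 6 -6; -4 7 -2; -6 0 1]) = -135
  + (1) · M_22   where M_22 = det([-1 6 -6; -7 7 -2; 6 0 1]) = 215
  − (-5) · M_23   where M_23 = det([-1 3 -6; -7 -4 -2; 6 -6 1]) = -395
det = (-1)·(-2)·(-135) + (+1)·(1)·(215) + (-1)·(-5)·(-395) = -2030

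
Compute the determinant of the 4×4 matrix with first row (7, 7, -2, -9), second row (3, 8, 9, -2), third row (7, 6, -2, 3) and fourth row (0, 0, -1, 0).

Expand along row 4 (it has 3 zeros):
  − (-1) · M_43   where M_43 = det([7 7 -9; 3 8 -2; 7 6 3]) = 433
det = (-1)·(-1)·(433) = 433

433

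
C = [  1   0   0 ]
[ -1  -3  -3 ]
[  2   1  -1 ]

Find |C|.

Expand along row 1:
  + 1 · |-3 -3; 1 -1| = 1·(3 − (-3)) = 6

The determinant is 6.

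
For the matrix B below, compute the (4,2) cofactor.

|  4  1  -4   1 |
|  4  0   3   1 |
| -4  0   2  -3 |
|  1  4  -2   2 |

Delete row 4 and column 2; the remaining 3×3 submatrix is [4 -4 1; 4 3 1; -4 2 -3].
Its determinant is -56.
The cofactor carries sign (−1)^(4+2) = +1, so C_{4,2} = +(-56) = -56.

-56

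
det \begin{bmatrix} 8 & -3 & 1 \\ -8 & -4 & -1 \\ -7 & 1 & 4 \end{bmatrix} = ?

-273

Expand along row 1:
  + 8 · |-4 -1; 1 4| = 8·(-16 − (-1)) = -120
  − (-3) · |-8 -1; -7 4| = −(-3)·(-32 − 7) = -117
  + 1 · |-8 -4; -7 1| = 1·(-8 − 28) = -36
Sum: (-120) + (-117) + (-36) = -273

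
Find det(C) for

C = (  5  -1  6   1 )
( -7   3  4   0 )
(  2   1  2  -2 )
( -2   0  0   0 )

Expand along row 4 (it has 3 zeros):
  − (-2) · M_41   where M_41 = det([-1 6 1; 3 4 0; 1 2 -2]) = 46
det = (-1)·(-2)·(46) = 92

The determinant is 92.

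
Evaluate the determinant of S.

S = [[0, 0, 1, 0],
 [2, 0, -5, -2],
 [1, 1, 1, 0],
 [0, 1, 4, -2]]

The determinant is -6.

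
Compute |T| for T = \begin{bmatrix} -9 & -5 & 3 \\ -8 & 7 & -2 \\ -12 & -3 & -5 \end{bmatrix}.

Expand along column 1:
  + (-9) · |7 -2; -3 -5| = (-9)·(-35 − 6) = 369
  − (-8) · |-5 3; -3 -5| = −(-8)·(25 − (-9)) = 272
  + (-12) · |-5 3; 7 -2| = (-12)·(10 − 21) = 132
Sum: (369) + (272) + (132) = 773

773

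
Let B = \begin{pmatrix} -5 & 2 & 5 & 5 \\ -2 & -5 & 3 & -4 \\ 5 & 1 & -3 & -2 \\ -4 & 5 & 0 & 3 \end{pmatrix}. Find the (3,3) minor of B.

-131

Delete row 3 and column 3; the remaining 3×3 submatrix is [-5 2 5; -2 -5 -4; -4 5 3].
Its determinant is -131.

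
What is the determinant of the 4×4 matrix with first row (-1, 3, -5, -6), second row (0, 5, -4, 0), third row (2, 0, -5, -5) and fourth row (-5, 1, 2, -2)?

Expand along row 2 (it has 2 zeros):
  + (5) · M_22   where M_22 = det([-1 -5 -6; 2 -5 -5; -5 2 -2]) = -39
  − (-4) · M_23   where M_23 = det([-1 3 -6; 2 0 -5; -5 1 -2]) = 70
det = (+1)·(5)·(-39) + (-1)·(-4)·(70) = 85

The determinant is 85.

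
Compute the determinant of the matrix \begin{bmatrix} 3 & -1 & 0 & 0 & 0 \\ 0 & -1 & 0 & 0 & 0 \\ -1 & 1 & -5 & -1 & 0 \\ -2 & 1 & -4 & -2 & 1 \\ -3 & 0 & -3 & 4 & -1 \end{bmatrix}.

-51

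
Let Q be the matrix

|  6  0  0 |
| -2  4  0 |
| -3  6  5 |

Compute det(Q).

det(Q) = 120

Q is lower triangular, so det(Q) is the product of the diagonal entries:
det = (6) · (4) · (5) = 120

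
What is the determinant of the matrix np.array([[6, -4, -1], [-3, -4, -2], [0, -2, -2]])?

Expand along row 3:
  − (-2) · |6 -1; -3 -2| = −(-2)·(-12 − 3) = -30
  + (-2) · |6 -4; -3 -4| = (-2)·(-24 − 12) = 72
Sum: (-30) + (72) = 42

42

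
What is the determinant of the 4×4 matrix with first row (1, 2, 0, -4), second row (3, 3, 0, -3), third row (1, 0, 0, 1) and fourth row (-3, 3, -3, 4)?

Expand along column 3 (it has 3 zeros):
  − (-3) · M_43   where M_43 = det([1 2 -4; 3 3 -3; 1 0 1]) = 3
det = (-1)·(-3)·(3) = 9

9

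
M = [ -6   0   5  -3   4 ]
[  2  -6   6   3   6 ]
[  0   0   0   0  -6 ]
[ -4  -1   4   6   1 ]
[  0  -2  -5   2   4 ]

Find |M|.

-12336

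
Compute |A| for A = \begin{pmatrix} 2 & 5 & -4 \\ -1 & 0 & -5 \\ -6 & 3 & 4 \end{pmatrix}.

212

Expand along column 2:
  − 5 · |-1 -5; -6 4| = −5·(-4 − 30) = 170
  − 3 · |2 -4; -1 -5| = −3·(-10 − 4) = 42
Sum: (170) + (42) = 212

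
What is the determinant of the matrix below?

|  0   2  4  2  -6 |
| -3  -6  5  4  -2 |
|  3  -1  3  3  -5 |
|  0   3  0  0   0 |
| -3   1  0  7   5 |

Expand along row 4 (it has 4 zeros):
  + (3) · M_42   where M_42 = det([0 4 2 -6; -3 5 4 -2; 3 3 3 -5; -3 0 7 5]) = -348
det = (+1)·(3)·(-348) = -1044

-1044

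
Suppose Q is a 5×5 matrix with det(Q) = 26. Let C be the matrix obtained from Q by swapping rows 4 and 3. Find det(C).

Swapping two rows multiplies the determinant by −1.
det(C) = (-1)·(26) = -26

-26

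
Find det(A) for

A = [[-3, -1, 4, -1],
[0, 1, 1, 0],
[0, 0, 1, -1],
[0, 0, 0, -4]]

12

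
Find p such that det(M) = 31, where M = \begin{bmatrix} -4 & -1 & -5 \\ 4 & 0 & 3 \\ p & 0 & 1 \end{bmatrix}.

Expanding along the column containing p, det(M) is linear in p: det(M) = (-3)·p + (4).
Set (-3)·p + (4) = 31  ⇒  (-3)·p = 27  ⇒  p = -9.

p = -9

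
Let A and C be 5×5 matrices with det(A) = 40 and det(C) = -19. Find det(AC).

The determinant is -760.

det(AC) = det(A)·det(C) = (40)·(-19) = -760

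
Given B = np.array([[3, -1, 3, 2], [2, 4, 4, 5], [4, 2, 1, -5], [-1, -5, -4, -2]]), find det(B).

Expand along row 1:
  + (3) · M_11   where M_11 = det([4 4 5; 2 1 -5; -5 -4 -2]) = 13
  − (-1) · M_12   where M_12 = det([2 4 5; 4 1 -5; -1 -4 -2]) = -67
  + (3) · M_13   where M_13 = det([2 4 5; 4 2 -5; -1 -5 -2]) = -96
  − (2) · M_14   where M_14 = det([2 4 4; 4 2 1; -1 -5 -4]) = -18
det = (+1)·(3)·(13) + (-1)·(-1)·(-67) + (+1)·(3)·(-96) + (-1)·(2)·(-18) = -280

det(B) = -280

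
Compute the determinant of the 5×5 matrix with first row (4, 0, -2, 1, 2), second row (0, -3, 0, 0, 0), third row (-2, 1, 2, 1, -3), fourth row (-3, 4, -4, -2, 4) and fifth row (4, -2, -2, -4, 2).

The determinant is 330.

Expand along row 2 (it has 4 zeros):
  + (-3) · M_22   where M_22 = det([4 -2 1 2; -2 2 1 -3; -3 -4 -2 4; 4 -2 -4 2]) = -110
det = (+1)·(-3)·(-110) = 330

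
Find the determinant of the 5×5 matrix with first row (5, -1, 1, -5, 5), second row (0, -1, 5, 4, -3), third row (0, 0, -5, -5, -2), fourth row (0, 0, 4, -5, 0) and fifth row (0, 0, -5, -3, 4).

The matrix is block upper-triangular with a 2×2 block and a 3×3 block on the diagonal, so its determinant equals the product of the determinants of the diagonal blocks.
det of the 2×2 block = -5
det of the 3×3 block = 254
det = (-5)·(254) = -1270

-1270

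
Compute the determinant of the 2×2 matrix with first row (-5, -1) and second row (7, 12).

The determinant is -53.

det = (-5)·12 − (-1)·7 = -60 − (-7) = -53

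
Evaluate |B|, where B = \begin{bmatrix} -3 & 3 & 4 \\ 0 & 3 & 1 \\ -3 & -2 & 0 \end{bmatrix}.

21

Expand along column 1:
  + (-3) · |3 1; -2 0| = (-3)·(0 − (-2)) = -6
  + (-3) · |3 4; 3 1| = (-3)·(3 − 12) = 27
Sum: (-6) + (27) = 21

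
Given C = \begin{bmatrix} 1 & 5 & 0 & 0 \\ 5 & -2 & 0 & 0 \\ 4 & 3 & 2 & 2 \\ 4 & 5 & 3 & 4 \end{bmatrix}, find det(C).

C is block lower-triangular with a 2×2 block and a 2×2 block on the diagonal, so its determinant equals the product of the determinants of the diagonal blocks.
det of the 2×2 block = -27
det of the 2×2 block = 2
det = (-27)·(2) = -54

det(C) = -54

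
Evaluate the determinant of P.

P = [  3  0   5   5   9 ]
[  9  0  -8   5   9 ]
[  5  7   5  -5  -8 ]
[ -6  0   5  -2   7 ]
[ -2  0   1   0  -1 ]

Expand along column 2 (it has 4 zeros):
  − (7) · M_32   where M_32 = det([3 5 5 9; 9 -8 5 9; -6 5 -2 7; -2 1 0 -1]) = 1162
det = (-1)·(7)·(1162) = -8134

The determinant is -8134.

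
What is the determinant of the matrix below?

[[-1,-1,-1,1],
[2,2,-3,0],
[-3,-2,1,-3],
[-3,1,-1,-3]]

Expand along row 2 (it has 1 zero):
  − (2) · M_21   where M_21 = det([-1 -1 1; -2 1 -3; 1 -1 -3]) = 16
  + (2) · M_22   where M_22 = det([-1 -1 1; -3 1 -3; -3 -1 -3]) = 12
  − (-3) · M_23   where M_23 = det([-1 -1 1; -3 -2 -3; -3 1 -3]) = -18
det = (-1)·(2)·(16) + (+1)·(2)·(12) + (-1)·(-3)·(-18) = -62

-62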